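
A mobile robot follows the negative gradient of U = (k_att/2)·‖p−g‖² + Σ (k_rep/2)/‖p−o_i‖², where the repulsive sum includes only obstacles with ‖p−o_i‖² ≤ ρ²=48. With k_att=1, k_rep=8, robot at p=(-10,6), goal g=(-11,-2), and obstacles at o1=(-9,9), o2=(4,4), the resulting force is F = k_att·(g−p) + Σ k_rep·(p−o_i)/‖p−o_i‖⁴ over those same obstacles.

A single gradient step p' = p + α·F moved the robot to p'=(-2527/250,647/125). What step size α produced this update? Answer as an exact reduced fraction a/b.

F_att = 1·(g−p) = 1·(-1,-8) = (-1.0000,-8.0000)
o1: d²=10 ≤ ρ²=48; F_rep = 8·(-1,-3)/10² = (-0.0800,-0.2400)
o2: d²=200 > ρ²=48 → inactive
F = F_att + ΣF_rep = (-1.0800,-8.2400)
Δp = p'−p = (-0.1080,-0.8240); α = Δx/Fx = (-27/250) / (-27/25) = 1/10
check: Δy/Fy = (-103/125) / (-206/25) = 1/10 ✓

α = 1/10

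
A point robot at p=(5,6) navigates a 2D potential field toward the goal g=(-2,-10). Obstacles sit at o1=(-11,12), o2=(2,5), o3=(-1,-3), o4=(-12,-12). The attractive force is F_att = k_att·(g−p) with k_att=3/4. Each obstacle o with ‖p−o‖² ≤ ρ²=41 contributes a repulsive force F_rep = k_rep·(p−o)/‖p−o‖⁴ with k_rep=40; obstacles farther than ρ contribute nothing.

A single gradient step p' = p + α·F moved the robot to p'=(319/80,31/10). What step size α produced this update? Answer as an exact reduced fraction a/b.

α = 1/4

F_att = 3/4·(g−p) = 3/4·(-7,-16) = (-5.2500,-12.0000)
o1: d²=292 > ρ²=41 → inactive
o2: d²=10 ≤ ρ²=41; F_rep = 40·(3,1)/10² = (1.2000,0.4000)
o3: d²=117 > ρ²=41 → inactive
o4: d²=613 > ρ²=41 → inactive
F = F_att + ΣF_rep = (-4.0500,-11.6000)
Δp = p'−p = (-1.0125,-2.9000); α = Δx/Fx = (-81/80) / (-81/20) = 1/4
check: Δy/Fy = (-29/10) / (-58/5) = 1/4 ✓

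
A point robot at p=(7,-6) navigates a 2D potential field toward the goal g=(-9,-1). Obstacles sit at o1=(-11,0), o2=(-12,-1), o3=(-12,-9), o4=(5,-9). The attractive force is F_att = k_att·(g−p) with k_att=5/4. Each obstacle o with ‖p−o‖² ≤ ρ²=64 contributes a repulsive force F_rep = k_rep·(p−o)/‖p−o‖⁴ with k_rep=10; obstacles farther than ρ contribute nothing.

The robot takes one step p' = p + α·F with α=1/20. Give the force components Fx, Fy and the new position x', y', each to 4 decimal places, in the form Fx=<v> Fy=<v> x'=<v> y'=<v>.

Fx=-19.8817 Fy=6.4275 x'=6.0059 y'=-5.6786

F_att = 5/4·(g−p) = 5/4·(-16,5) = (-20.0000,6.2500)
o1: d²=360 > ρ²=64 → inactive
o2: d²=386 > ρ²=64 → inactive
o3: d²=370 > ρ²=64 → inactive
o4: d²=13 ≤ ρ²=64; F_rep = 10·(2,3)/13² = (0.1183,0.1775)
F = F_att + ΣF_rep = (-19.8817,6.4275)
p' = p + 1/20·F = (6.0059,-5.6786)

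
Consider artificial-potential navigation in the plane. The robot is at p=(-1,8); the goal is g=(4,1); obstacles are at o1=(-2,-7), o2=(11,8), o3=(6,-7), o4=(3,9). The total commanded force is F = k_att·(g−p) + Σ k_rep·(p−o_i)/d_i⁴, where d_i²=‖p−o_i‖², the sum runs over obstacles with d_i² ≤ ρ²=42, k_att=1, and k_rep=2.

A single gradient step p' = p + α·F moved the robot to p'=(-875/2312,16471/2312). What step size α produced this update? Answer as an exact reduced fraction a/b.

α = 1/8

F_att = 1·(g−p) = 1·(5,-7) = (5.0000,-7.0000)
o1: d²=226 > ρ²=42 → inactive
o2: d²=144 > ρ²=42 → inactive
o3: d²=274 > ρ²=42 → inactive
o4: d²=17 ≤ ρ²=42; F_rep = 2·(-4,-1)/17² = (-0.0277,-0.0069)
F = F_att + ΣF_rep = (4.9723,-7.0069)
Δp = p'−p = (0.6215,-0.8759); α = Δx/Fx = (1437/2312) / (1437/289) = 1/8
check: Δy/Fy = (-2025/2312) / (-2025/289) = 1/8 ✓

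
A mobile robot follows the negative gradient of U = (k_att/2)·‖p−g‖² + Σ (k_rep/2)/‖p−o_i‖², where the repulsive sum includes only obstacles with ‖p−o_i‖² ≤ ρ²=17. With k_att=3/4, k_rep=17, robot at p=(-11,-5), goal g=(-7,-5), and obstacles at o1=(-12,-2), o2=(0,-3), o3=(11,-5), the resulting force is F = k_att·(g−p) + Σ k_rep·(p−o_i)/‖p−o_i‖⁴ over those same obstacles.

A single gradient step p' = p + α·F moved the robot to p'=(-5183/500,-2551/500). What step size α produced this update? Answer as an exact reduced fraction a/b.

α = 1/5

F_att = 3/4·(g−p) = 3/4·(4,0) = (3.0000,0.0000)
o1: d²=10 ≤ ρ²=17; F_rep = 17·(1,-3)/10² = (0.1700,-0.5100)
o2: d²=125 > ρ²=17 → inactive
o3: d²=484 > ρ²=17 → inactive
F = F_att + ΣF_rep = (3.1700,-0.5100)
Δp = p'−p = (0.6340,-0.1020); α = Δx/Fx = (317/500) / (317/100) = 1/5
check: Δy/Fy = (-51/500) / (-51/100) = 1/5 ✓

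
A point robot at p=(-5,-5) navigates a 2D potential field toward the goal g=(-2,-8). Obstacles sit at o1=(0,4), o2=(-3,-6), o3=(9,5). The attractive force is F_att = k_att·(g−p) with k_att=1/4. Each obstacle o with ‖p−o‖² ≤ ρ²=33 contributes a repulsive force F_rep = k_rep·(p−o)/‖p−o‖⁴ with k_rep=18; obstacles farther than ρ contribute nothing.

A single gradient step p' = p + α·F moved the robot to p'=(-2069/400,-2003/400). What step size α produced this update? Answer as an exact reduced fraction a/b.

F_att = 1/4·(g−p) = 1/4·(3,-3) = (0.7500,-0.7500)
o1: d²=106 > ρ²=33 → inactive
o2: d²=5 ≤ ρ²=33; F_rep = 18·(-2,1)/5² = (-1.4400,0.7200)
o3: d²=296 > ρ²=33 → inactive
F = F_att + ΣF_rep = (-0.6900,-0.0300)
Δp = p'−p = (-0.1725,-0.0075); α = Δx/Fx = (-69/400) / (-69/100) = 1/4
check: Δy/Fy = (-3/400) / (-3/100) = 1/4 ✓

α = 1/4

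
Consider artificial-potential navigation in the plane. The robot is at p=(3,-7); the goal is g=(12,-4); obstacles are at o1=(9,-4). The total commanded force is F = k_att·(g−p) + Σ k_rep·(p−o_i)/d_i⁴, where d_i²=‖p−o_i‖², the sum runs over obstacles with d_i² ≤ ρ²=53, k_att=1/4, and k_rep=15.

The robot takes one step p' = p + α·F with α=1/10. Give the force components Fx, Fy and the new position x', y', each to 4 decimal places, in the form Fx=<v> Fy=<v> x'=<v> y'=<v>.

Fx=2.2056 Fy=0.7278 x'=3.2206 y'=-6.9272

F_att = 1/4·(g−p) = 1/4·(9,3) = (2.2500,0.7500)
o1: d²=45 ≤ ρ²=53; F_rep = 15·(-6,-3)/45² = (-0.0444,-0.0222)
F = F_att + ΣF_rep = (2.2056,0.7278)
p' = p + 1/10·F = (3.2206,-6.9272)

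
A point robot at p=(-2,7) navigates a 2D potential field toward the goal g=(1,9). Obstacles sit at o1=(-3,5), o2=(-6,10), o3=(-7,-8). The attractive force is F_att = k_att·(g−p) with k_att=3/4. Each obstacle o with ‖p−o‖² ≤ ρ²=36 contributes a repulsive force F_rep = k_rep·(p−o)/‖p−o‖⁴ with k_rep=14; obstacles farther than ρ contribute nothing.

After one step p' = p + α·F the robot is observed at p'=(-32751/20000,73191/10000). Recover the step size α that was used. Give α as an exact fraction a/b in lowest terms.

F_att = 3/4·(g−p) = 3/4·(3,2) = (2.2500,1.5000)
o1: d²=5 ≤ ρ²=36; F_rep = 14·(1,2)/5² = (0.5600,1.1200)
o2: d²=25 ≤ ρ²=36; F_rep = 14·(4,-3)/25² = (0.0896,-0.0672)
o3: d²=250 > ρ²=36 → inactive
F = F_att + ΣF_rep = (2.8996,2.5528)
Δp = p'−p = (0.3624,0.3191); α = Δx/Fx = (7249/20000) / (7249/2500) = 1/8
check: Δy/Fy = (3191/10000) / (3191/1250) = 1/8 ✓

α = 1/8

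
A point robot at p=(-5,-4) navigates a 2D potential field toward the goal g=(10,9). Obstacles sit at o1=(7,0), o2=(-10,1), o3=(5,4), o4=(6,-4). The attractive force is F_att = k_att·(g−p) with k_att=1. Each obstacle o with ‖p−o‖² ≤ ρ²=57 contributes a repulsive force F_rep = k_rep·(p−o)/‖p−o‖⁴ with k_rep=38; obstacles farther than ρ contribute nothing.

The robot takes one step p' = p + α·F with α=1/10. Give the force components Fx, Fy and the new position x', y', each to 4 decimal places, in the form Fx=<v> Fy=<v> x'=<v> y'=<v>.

Fx=15.0760 Fy=12.9240 x'=-3.4924 y'=-2.7076

F_att = 1·(g−p) = 1·(15,13) = (15.0000,13.0000)
o1: d²=160 > ρ²=57 → inactive
o2: d²=50 ≤ ρ²=57; F_rep = 38·(5,-5)/50² = (0.0760,-0.0760)
o3: d²=164 > ρ²=57 → inactive
o4: d²=121 > ρ²=57 → inactive
F = F_att + ΣF_rep = (15.0760,12.9240)
p' = p + 1/10·F = (-3.4924,-2.7076)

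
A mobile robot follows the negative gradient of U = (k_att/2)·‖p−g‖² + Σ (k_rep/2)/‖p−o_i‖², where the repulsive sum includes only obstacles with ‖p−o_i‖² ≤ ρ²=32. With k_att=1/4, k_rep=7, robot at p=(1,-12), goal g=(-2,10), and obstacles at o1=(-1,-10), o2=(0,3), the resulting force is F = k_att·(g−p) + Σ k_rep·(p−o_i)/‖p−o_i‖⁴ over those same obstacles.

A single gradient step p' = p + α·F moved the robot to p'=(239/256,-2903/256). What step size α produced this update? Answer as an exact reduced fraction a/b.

F_att = 1/4·(g−p) = 1/4·(-3,22) = (-0.7500,5.5000)
o1: d²=8 ≤ ρ²=32; F_rep = 7·(2,-2)/8² = (0.2188,-0.2188)
o2: d²=226 > ρ²=32 → inactive
F = F_att + ΣF_rep = (-0.5312,5.2812)
Δp = p'−p = (-0.0664,0.6602); α = Δx/Fx = (-17/256) / (-17/32) = 1/8
check: Δy/Fy = (169/256) / (169/32) = 1/8 ✓

α = 1/8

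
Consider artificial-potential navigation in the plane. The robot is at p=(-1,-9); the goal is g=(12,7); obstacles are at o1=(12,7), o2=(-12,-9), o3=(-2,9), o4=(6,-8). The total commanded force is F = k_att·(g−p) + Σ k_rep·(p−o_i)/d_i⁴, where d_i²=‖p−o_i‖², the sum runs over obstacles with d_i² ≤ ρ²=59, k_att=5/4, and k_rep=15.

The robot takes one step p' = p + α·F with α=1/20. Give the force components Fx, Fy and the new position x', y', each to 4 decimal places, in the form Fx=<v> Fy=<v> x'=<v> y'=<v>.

F_att = 5/4·(g−p) = 5/4·(13,16) = (16.2500,20.0000)
o1: d²=425 > ρ²=59 → inactive
o2: d²=121 > ρ²=59 → inactive
o3: d²=325 > ρ²=59 → inactive
o4: d²=50 ≤ ρ²=59; F_rep = 15·(-7,-1)/50² = (-0.0420,-0.0060)
F = F_att + ΣF_rep = (16.2080,19.9940)
p' = p + 1/20·F = (-0.1896,-8.0003)

Fx=16.2080 Fy=19.9940 x'=-0.1896 y'=-8.0003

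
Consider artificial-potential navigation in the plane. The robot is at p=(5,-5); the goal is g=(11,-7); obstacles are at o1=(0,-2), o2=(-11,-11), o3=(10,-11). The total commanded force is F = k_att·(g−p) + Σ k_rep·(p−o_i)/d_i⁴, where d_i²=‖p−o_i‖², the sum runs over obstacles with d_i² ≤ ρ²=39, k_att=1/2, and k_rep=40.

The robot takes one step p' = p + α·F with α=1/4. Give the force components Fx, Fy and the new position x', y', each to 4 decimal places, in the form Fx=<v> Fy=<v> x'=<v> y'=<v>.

Fx=3.1730 Fy=-1.1038 x'=5.7933 y'=-5.2760

F_att = 1/2·(g−p) = 1/2·(6,-2) = (3.0000,-1.0000)
o1: d²=34 ≤ ρ²=39; F_rep = 40·(5,-3)/34² = (0.1730,-0.1038)
o2: d²=292 > ρ²=39 → inactive
o3: d²=61 > ρ²=39 → inactive
F = F_att + ΣF_rep = (3.1730,-1.1038)
p' = p + 1/4·F = (5.7933,-5.2760)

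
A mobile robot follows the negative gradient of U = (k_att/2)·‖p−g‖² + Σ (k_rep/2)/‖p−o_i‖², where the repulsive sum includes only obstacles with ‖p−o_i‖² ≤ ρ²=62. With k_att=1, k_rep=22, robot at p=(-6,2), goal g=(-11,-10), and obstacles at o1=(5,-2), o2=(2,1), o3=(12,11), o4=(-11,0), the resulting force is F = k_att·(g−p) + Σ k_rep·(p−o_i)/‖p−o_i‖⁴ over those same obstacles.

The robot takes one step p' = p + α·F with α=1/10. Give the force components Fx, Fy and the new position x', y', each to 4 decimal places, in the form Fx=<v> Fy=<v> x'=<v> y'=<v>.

Fx=-4.8692 Fy=-11.9477 x'=-6.4869 y'=0.8052

F_att = 1·(g−p) = 1·(-5,-12) = (-5.0000,-12.0000)
o1: d²=137 > ρ²=62 → inactive
o2: d²=65 > ρ²=62 → inactive
o3: d²=405 > ρ²=62 → inactive
o4: d²=29 ≤ ρ²=62; F_rep = 22·(5,2)/29² = (0.1308,0.0523)
F = F_att + ΣF_rep = (-4.8692,-11.9477)
p' = p + 1/10·F = (-6.4869,0.8052)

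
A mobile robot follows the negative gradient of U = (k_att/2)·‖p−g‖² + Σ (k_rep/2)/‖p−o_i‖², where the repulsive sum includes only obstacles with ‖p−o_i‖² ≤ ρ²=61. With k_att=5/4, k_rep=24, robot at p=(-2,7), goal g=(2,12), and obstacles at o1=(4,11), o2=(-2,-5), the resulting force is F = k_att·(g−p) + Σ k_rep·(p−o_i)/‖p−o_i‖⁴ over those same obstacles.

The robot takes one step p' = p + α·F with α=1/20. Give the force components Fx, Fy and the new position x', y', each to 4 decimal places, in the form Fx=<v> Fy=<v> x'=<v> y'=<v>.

F_att = 5/4·(g−p) = 5/4·(4,5) = (5.0000,6.2500)
o1: d²=52 ≤ ρ²=61; F_rep = 24·(-6,-4)/52² = (-0.0533,-0.0355)
o2: d²=144 > ρ²=61 → inactive
F = F_att + ΣF_rep = (4.9467,6.2145)
p' = p + 1/20·F = (-1.7527,7.3107)

Fx=4.9467 Fy=6.2145 x'=-1.7527 y'=7.3107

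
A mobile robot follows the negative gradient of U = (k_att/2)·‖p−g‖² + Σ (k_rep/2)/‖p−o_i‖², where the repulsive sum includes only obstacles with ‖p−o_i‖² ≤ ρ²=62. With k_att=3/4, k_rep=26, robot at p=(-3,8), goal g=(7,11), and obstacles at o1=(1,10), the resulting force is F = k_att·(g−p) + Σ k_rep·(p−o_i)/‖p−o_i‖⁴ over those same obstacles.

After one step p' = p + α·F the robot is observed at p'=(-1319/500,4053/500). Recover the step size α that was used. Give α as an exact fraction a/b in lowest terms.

α = 1/20

F_att = 3/4·(g−p) = 3/4·(10,3) = (7.5000,2.2500)
o1: d²=20 ≤ ρ²=62; F_rep = 26·(-4,-2)/20² = (-0.2600,-0.1300)
F = F_att + ΣF_rep = (7.2400,2.1200)
Δp = p'−p = (0.3620,0.1060); α = Δx/Fx = (181/500) / (181/25) = 1/20
check: Δy/Fy = (53/500) / (53/25) = 1/20 ✓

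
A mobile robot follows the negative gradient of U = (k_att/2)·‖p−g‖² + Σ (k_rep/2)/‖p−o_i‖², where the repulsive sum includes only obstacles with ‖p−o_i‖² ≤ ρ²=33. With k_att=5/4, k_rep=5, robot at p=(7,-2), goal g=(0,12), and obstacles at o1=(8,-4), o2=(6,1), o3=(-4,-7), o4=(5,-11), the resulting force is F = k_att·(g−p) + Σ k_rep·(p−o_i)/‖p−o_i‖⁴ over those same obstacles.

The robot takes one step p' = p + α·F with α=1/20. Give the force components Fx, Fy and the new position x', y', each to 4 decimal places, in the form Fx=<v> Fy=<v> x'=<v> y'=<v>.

Fx=-8.9000 Fy=17.7500 x'=6.5550 y'=-1.1125

F_att = 5/4·(g−p) = 5/4·(-7,14) = (-8.7500,17.5000)
o1: d²=5 ≤ ρ²=33; F_rep = 5·(-1,2)/5² = (-0.2000,0.4000)
o2: d²=10 ≤ ρ²=33; F_rep = 5·(1,-3)/10² = (0.0500,-0.1500)
o3: d²=146 > ρ²=33 → inactive
o4: d²=85 > ρ²=33 → inactive
F = F_att + ΣF_rep = (-8.9000,17.7500)
p' = p + 1/20·F = (6.5550,-1.1125)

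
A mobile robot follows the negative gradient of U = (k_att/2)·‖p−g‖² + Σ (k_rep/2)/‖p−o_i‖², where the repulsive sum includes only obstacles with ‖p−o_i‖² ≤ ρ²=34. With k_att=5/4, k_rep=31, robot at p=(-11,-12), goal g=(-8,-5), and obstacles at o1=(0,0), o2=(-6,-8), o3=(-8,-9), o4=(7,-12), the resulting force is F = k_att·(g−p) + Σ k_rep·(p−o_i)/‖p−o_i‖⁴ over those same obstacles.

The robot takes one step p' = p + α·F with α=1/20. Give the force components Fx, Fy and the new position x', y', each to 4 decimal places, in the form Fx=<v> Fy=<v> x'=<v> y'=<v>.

Fx=3.4630 Fy=8.4630 x'=-10.8269 y'=-11.5769

F_att = 5/4·(g−p) = 5/4·(3,7) = (3.7500,8.7500)
o1: d²=265 > ρ²=34 → inactive
o2: d²=41 > ρ²=34 → inactive
o3: d²=18 ≤ ρ²=34; F_rep = 31·(-3,-3)/18² = (-0.2870,-0.2870)
o4: d²=324 > ρ²=34 → inactive
F = F_att + ΣF_rep = (3.4630,8.4630)
p' = p + 1/20·F = (-10.8269,-11.5769)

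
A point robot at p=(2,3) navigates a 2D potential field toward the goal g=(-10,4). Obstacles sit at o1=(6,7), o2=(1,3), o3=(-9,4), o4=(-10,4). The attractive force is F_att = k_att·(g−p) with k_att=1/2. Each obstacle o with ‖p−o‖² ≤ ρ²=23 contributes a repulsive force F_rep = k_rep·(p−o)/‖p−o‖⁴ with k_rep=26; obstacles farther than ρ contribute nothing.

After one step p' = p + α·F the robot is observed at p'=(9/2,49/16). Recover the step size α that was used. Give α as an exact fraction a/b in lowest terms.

F_att = 1/2·(g−p) = 1/2·(-12,1) = (-6.0000,0.5000)
o1: d²=32 > ρ²=23 → inactive
o2: d²=1 ≤ ρ²=23; F_rep = 26·(1,0)/1² = (26.0000,0.0000)
o3: d²=122 > ρ²=23 → inactive
o4: d²=145 > ρ²=23 → inactive
F = F_att + ΣF_rep = (20.0000,0.5000)
Δp = p'−p = (2.5000,0.0625); α = Δx/Fx = (5/2) / (20) = 1/8
check: Δy/Fy = (1/16) / (1/2) = 1/8 ✓

α = 1/8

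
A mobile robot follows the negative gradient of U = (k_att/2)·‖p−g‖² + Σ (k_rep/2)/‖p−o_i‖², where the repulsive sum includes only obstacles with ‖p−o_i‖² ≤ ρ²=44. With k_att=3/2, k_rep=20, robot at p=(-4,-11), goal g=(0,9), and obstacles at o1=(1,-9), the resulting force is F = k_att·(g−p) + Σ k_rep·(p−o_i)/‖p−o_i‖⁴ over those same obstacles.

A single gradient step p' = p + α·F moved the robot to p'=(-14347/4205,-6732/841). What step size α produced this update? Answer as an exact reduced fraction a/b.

α = 1/10

F_att = 3/2·(g−p) = 3/2·(4,20) = (6.0000,30.0000)
o1: d²=29 ≤ ρ²=44; F_rep = 20·(-5,-2)/29² = (-0.1189,-0.0476)
F = F_att + ΣF_rep = (5.8811,29.9524)
Δp = p'−p = (0.5881,2.9952); α = Δx/Fx = (2473/4205) / (4946/841) = 1/10
check: Δy/Fy = (2519/841) / (25190/841) = 1/10 ✓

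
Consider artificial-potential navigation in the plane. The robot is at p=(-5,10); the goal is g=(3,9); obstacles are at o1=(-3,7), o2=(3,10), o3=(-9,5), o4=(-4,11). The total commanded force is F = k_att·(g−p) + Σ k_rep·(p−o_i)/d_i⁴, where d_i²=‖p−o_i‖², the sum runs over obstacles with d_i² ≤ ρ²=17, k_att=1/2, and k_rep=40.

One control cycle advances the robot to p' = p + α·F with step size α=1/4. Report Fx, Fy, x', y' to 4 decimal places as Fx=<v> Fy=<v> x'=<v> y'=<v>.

F_att = 1/2·(g−p) = 1/2·(8,-1) = (4.0000,-0.5000)
o1: d²=13 ≤ ρ²=17; F_rep = 40·(-2,3)/13² = (-0.4734,0.7101)
o2: d²=64 > ρ²=17 → inactive
o3: d²=41 > ρ²=17 → inactive
o4: d²=2 ≤ ρ²=17; F_rep = 40·(-1,-1)/2² = (-10.0000,-10.0000)
F = F_att + ΣF_rep = (-6.4734,-9.7899)
p' = p + 1/4·F = (-6.6183,7.5525)

Fx=-6.4734 Fy=-9.7899 x'=-6.6183 y'=7.5525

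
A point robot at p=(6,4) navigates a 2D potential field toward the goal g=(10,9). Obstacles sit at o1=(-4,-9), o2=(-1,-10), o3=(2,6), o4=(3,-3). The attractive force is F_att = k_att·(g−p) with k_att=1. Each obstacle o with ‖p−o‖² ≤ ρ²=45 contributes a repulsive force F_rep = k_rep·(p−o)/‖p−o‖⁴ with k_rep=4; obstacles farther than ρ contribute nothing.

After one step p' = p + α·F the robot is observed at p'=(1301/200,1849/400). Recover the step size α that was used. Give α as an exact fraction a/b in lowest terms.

F_att = 1·(g−p) = 1·(4,5) = (4.0000,5.0000)
o1: d²=269 > ρ²=45 → inactive
o2: d²=245 > ρ²=45 → inactive
o3: d²=20 ≤ ρ²=45; F_rep = 4·(4,-2)/20² = (0.0400,-0.0200)
o4: d²=58 > ρ²=45 → inactive
F = F_att + ΣF_rep = (4.0400,4.9800)
Δp = p'−p = (0.5050,0.6225); α = Δx/Fx = (101/200) / (101/25) = 1/8
check: Δy/Fy = (249/400) / (249/50) = 1/8 ✓

α = 1/8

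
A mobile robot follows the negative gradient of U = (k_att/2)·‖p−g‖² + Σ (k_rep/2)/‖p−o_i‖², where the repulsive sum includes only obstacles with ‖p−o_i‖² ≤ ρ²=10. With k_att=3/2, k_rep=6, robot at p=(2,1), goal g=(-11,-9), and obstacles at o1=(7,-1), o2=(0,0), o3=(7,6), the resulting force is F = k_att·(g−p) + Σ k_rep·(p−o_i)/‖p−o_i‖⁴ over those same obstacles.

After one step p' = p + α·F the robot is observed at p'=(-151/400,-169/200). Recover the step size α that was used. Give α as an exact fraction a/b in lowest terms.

α = 1/8

F_att = 3/2·(g−p) = 3/2·(-13,-10) = (-19.5000,-15.0000)
o1: d²=29 > ρ²=10 → inactive
o2: d²=5 ≤ ρ²=10; F_rep = 6·(2,1)/5² = (0.4800,0.2400)
o3: d²=50 > ρ²=10 → inactive
F = F_att + ΣF_rep = (-19.0200,-14.7600)
Δp = p'−p = (-2.3775,-1.8450); α = Δx/Fx = (-951/400) / (-951/50) = 1/8
check: Δy/Fy = (-369/200) / (-369/25) = 1/8 ✓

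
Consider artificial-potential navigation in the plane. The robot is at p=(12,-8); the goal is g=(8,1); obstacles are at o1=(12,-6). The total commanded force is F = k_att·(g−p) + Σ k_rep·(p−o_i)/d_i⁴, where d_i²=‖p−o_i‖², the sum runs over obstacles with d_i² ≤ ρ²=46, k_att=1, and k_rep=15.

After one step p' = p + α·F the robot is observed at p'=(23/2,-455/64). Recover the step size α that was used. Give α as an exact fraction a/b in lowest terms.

α = 1/8

F_att = 1·(g−p) = 1·(-4,9) = (-4.0000,9.0000)
o1: d²=4 ≤ ρ²=46; F_rep = 15·(0,-2)/4² = (0.0000,-1.8750)
F = F_att + ΣF_rep = (-4.0000,7.1250)
Δp = p'−p = (-0.5000,0.8906); α = Δx/Fx = (-1/2) / (-4) = 1/8
check: Δy/Fy = (57/64) / (57/8) = 1/8 ✓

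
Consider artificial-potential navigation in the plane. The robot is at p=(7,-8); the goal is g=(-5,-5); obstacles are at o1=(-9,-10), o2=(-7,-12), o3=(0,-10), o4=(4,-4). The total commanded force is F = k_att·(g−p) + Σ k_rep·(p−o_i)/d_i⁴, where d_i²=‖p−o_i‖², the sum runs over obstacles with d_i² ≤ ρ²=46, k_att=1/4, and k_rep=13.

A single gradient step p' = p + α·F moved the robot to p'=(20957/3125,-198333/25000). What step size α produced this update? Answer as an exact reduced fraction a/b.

F_att = 1/4·(g−p) = 1/4·(-12,3) = (-3.0000,0.7500)
o1: d²=260 > ρ²=46 → inactive
o2: d²=212 > ρ²=46 → inactive
o3: d²=53 > ρ²=46 → inactive
o4: d²=25 ≤ ρ²=46; F_rep = 13·(3,-4)/25² = (0.0624,-0.0832)
F = F_att + ΣF_rep = (-2.9376,0.6668)
Δp = p'−p = (-0.2938,0.0667); α = Δx/Fx = (-918/3125) / (-1836/625) = 1/10
check: Δy/Fy = (1667/25000) / (1667/2500) = 1/10 ✓

α = 1/10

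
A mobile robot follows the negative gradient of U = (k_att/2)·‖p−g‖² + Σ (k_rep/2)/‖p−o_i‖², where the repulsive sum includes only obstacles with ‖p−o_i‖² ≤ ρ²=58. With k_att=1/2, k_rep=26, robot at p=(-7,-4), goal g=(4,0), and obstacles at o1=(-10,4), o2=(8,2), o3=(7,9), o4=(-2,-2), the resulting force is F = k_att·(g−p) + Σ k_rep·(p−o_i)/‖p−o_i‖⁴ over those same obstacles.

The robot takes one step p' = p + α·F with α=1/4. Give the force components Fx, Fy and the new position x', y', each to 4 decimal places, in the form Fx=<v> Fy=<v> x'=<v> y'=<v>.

F_att = 1/2·(g−p) = 1/2·(11,4) = (5.5000,2.0000)
o1: d²=73 > ρ²=58 → inactive
o2: d²=261 > ρ²=58 → inactive
o3: d²=365 > ρ²=58 → inactive
o4: d²=29 ≤ ρ²=58; F_rep = 26·(-5,-2)/29² = (-0.1546,-0.0618)
F = F_att + ΣF_rep = (5.3454,1.9382)
p' = p + 1/4·F = (-5.6636,-3.5155)

Fx=5.3454 Fy=1.9382 x'=-5.6636 y'=-3.5155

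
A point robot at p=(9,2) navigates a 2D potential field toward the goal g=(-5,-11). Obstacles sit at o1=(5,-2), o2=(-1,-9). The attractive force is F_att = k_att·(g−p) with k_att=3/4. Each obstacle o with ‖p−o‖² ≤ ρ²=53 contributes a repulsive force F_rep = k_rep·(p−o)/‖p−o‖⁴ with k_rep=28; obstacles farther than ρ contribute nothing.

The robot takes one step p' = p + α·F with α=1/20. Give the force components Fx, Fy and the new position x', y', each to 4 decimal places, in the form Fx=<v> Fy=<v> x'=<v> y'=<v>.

Fx=-10.3906 Fy=-9.6406 x'=8.4805 y'=1.5180

F_att = 3/4·(g−p) = 3/4·(-14,-13) = (-10.5000,-9.7500)
o1: d²=32 ≤ ρ²=53; F_rep = 28·(4,4)/32² = (0.1094,0.1094)
o2: d²=221 > ρ²=53 → inactive
F = F_att + ΣF_rep = (-10.3906,-9.6406)
p' = p + 1/20·F = (8.4805,1.5180)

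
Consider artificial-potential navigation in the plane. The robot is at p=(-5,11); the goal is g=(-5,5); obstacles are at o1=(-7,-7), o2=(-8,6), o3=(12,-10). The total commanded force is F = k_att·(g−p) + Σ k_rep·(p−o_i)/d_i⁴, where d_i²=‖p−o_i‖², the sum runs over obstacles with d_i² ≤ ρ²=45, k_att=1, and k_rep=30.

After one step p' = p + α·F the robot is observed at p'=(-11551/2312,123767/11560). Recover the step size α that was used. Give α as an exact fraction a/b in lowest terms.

α = 1/20

F_att = 1·(g−p) = 1·(0,-6) = (0.0000,-6.0000)
o1: d²=328 > ρ²=45 → inactive
o2: d²=34 ≤ ρ²=45; F_rep = 30·(3,5)/34² = (0.0779,0.1298)
o3: d²=730 > ρ²=45 → inactive
F = F_att + ΣF_rep = (0.0779,-5.8702)
Δp = p'−p = (0.0039,-0.2935); α = Δx/Fx = (9/2312) / (45/578) = 1/20
check: Δy/Fy = (-3393/11560) / (-3393/578) = 1/20 ✓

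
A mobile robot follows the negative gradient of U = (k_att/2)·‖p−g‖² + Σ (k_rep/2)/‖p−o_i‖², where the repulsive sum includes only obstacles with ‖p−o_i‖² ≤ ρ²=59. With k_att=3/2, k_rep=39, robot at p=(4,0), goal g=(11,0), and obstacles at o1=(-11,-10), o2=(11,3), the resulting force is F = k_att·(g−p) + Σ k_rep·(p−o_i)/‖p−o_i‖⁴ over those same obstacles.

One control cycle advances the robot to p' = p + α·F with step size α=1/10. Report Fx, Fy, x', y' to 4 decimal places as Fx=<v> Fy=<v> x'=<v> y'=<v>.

Fx=10.4188 Fy=-0.0348 x'=5.0419 y'=-0.0035

F_att = 3/2·(g−p) = 3/2·(7,0) = (10.5000,0.0000)
o1: d²=325 > ρ²=59 → inactive
o2: d²=58 ≤ ρ²=59; F_rep = 39·(-7,-3)/58² = (-0.0812,-0.0348)
F = F_att + ΣF_rep = (10.4188,-0.0348)
p' = p + 1/10·F = (5.0419,-0.0035)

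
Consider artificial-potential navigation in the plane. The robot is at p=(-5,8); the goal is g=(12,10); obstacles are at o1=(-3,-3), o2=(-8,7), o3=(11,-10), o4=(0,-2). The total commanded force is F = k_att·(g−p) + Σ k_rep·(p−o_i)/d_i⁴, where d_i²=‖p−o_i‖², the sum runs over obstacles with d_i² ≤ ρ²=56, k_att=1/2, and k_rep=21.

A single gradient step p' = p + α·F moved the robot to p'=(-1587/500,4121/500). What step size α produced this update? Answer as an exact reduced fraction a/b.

F_att = 1/2·(g−p) = 1/2·(17,2) = (8.5000,1.0000)
o1: d²=125 > ρ²=56 → inactive
o2: d²=10 ≤ ρ²=56; F_rep = 21·(3,1)/10² = (0.6300,0.2100)
o3: d²=580 > ρ²=56 → inactive
o4: d²=125 > ρ²=56 → inactive
F = F_att + ΣF_rep = (9.1300,1.2100)
Δp = p'−p = (1.8260,0.2420); α = Δx/Fx = (913/500) / (913/100) = 1/5
check: Δy/Fy = (121/500) / (121/100) = 1/5 ✓

α = 1/5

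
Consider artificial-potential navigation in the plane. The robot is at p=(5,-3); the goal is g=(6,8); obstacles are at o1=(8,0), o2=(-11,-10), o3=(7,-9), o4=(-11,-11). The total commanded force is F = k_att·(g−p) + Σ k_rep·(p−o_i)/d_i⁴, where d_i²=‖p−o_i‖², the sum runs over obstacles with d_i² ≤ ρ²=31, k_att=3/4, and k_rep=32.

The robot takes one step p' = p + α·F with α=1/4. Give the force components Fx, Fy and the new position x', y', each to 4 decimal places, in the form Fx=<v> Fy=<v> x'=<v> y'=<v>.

F_att = 3/4·(g−p) = 3/4·(1,11) = (0.7500,8.2500)
o1: d²=18 ≤ ρ²=31; F_rep = 32·(-3,-3)/18² = (-0.2963,-0.2963)
o2: d²=305 > ρ²=31 → inactive
o3: d²=40 > ρ²=31 → inactive
o4: d²=320 > ρ²=31 → inactive
F = F_att + ΣF_rep = (0.4537,7.9537)
p' = p + 1/4·F = (5.1134,-1.0116)

Fx=0.4537 Fy=7.9537 x'=5.1134 y'=-1.0116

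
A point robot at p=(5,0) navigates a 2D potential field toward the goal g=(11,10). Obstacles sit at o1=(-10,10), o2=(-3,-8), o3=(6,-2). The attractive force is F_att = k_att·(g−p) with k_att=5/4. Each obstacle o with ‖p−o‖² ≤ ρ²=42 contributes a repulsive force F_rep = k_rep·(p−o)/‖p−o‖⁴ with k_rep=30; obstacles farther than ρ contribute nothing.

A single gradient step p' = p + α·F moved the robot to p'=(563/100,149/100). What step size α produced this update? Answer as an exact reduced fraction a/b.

F_att = 5/4·(g−p) = 5/4·(6,10) = (7.5000,12.5000)
o1: d²=325 > ρ²=42 → inactive
o2: d²=128 > ρ²=42 → inactive
o3: d²=5 ≤ ρ²=42; F_rep = 30·(-1,2)/5² = (-1.2000,2.4000)
F = F_att + ΣF_rep = (6.3000,14.9000)
Δp = p'−p = (0.6300,1.4900); α = Δx/Fx = (63/100) / (63/10) = 1/10
check: Δy/Fy = (149/100) / (149/10) = 1/10 ✓

α = 1/10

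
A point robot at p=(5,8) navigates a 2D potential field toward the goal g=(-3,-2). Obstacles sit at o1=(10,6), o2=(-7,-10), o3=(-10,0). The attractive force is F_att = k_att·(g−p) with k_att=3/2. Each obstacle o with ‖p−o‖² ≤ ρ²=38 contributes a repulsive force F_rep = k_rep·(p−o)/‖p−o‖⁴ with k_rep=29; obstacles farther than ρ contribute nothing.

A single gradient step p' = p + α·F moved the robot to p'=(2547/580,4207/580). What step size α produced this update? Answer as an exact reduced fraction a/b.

F_att = 3/2·(g−p) = 3/2·(-8,-10) = (-12.0000,-15.0000)
o1: d²=29 ≤ ρ²=38; F_rep = 29·(-5,2)/29² = (-0.1724,0.0690)
o2: d²=468 > ρ²=38 → inactive
o3: d²=289 > ρ²=38 → inactive
F = F_att + ΣF_rep = (-12.1724,-14.9310)
Δp = p'−p = (-0.6086,-0.7466); α = Δx/Fx = (-353/580) / (-353/29) = 1/20
check: Δy/Fy = (-433/580) / (-433/29) = 1/20 ✓

α = 1/20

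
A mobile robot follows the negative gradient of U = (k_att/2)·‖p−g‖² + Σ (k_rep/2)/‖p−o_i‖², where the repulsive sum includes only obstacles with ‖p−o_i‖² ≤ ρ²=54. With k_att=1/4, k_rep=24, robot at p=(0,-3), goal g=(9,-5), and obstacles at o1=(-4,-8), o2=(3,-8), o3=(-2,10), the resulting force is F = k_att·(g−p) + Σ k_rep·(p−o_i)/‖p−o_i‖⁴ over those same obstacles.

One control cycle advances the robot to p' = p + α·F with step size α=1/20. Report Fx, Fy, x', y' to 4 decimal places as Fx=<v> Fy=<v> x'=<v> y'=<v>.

Fx=2.2448 Fy=-0.3248 x'=0.1122 y'=-3.0162

F_att = 1/4·(g−p) = 1/4·(9,-2) = (2.2500,-0.5000)
o1: d²=41 ≤ ρ²=54; F_rep = 24·(4,5)/41² = (0.0571,0.0714)
o2: d²=34 ≤ ρ²=54; F_rep = 24·(-3,5)/34² = (-0.0623,0.1038)
o3: d²=173 > ρ²=54 → inactive
F = F_att + ΣF_rep = (2.2448,-0.3248)
p' = p + 1/20·F = (0.1122,-3.0162)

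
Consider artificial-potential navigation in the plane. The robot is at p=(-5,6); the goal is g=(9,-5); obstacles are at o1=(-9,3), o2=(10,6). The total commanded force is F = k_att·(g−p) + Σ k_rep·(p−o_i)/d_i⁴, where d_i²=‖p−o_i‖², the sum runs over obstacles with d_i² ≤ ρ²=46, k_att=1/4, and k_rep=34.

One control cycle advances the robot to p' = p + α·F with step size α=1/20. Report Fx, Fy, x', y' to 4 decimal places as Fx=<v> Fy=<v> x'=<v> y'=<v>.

Fx=3.7176 Fy=-2.5868 x'=-4.8141 y'=5.8707

F_att = 1/4·(g−p) = 1/4·(14,-11) = (3.5000,-2.7500)
o1: d²=25 ≤ ρ²=46; F_rep = 34·(4,3)/25² = (0.2176,0.1632)
o2: d²=225 > ρ²=46 → inactive
F = F_att + ΣF_rep = (3.7176,-2.5868)
p' = p + 1/20·F = (-4.8141,5.8707)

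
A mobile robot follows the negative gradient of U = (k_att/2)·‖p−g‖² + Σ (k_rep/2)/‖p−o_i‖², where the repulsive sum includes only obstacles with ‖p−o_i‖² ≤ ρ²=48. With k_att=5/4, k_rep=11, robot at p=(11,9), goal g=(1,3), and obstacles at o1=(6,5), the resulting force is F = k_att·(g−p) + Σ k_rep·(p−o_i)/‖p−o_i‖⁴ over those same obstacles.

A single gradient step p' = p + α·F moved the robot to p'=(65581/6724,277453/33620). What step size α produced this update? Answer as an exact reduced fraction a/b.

α = 1/10

F_att = 5/4·(g−p) = 5/4·(-10,-6) = (-12.5000,-7.5000)
o1: d²=41 ≤ ρ²=48; F_rep = 11·(5,4)/41² = (0.0327,0.0262)
F = F_att + ΣF_rep = (-12.4673,-7.4738)
Δp = p'−p = (-1.2467,-0.7474); α = Δx/Fx = (-8383/6724) / (-41915/3362) = 1/10
check: Δy/Fy = (-25127/33620) / (-25127/3362) = 1/10 ✓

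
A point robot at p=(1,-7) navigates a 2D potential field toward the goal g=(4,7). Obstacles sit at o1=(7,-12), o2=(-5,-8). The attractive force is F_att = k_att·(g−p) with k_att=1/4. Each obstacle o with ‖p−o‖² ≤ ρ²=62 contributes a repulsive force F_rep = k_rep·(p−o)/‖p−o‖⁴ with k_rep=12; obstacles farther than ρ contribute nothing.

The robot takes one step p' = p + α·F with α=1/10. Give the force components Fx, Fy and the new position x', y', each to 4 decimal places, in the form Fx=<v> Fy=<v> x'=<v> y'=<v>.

Fx=0.7832 Fy=3.5249 x'=1.0783 y'=-6.6475

F_att = 1/4·(g−p) = 1/4·(3,14) = (0.7500,3.5000)
o1: d²=61 ≤ ρ²=62; F_rep = 12·(-6,5)/61² = (-0.0193,0.0161)
o2: d²=37 ≤ ρ²=62; F_rep = 12·(6,1)/37² = (0.0526,0.0088)
F = F_att + ΣF_rep = (0.7832,3.5249)
p' = p + 1/10·F = (1.0783,-6.6475)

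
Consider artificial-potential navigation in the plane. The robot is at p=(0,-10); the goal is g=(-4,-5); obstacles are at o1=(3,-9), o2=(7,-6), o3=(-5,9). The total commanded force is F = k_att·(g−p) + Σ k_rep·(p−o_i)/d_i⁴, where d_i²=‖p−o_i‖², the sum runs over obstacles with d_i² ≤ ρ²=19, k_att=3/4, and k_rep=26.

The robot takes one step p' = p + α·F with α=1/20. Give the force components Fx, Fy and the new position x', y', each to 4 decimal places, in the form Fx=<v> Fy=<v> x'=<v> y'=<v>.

F_att = 3/4·(g−p) = 3/4·(-4,5) = (-3.0000,3.7500)
o1: d²=10 ≤ ρ²=19; F_rep = 26·(-3,-1)/10² = (-0.7800,-0.2600)
o2: d²=65 > ρ²=19 → inactive
o3: d²=386 > ρ²=19 → inactive
F = F_att + ΣF_rep = (-3.7800,3.4900)
p' = p + 1/20·F = (-0.1890,-9.8255)

Fx=-3.7800 Fy=3.4900 x'=-0.1890 y'=-9.8255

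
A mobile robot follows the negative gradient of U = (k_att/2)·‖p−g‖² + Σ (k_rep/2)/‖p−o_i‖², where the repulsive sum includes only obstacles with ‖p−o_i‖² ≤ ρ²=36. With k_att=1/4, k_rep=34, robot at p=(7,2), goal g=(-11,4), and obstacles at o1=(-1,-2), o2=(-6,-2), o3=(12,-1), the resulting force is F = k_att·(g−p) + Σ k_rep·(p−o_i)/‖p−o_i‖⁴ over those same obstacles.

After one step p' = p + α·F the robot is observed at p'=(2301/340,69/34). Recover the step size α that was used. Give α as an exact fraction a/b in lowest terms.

F_att = 1/4·(g−p) = 1/4·(-18,2) = (-4.5000,0.5000)
o1: d²=80 > ρ²=36 → inactive
o2: d²=185 > ρ²=36 → inactive
o3: d²=34 ≤ ρ²=36; F_rep = 34·(-5,3)/34² = (-0.1471,0.0882)
F = F_att + ΣF_rep = (-4.6471,0.5882)
Δp = p'−p = (-0.2324,0.0294); α = Δx/Fx = (-79/340) / (-79/17) = 1/20
check: Δy/Fy = (1/34) / (10/17) = 1/20 ✓

α = 1/20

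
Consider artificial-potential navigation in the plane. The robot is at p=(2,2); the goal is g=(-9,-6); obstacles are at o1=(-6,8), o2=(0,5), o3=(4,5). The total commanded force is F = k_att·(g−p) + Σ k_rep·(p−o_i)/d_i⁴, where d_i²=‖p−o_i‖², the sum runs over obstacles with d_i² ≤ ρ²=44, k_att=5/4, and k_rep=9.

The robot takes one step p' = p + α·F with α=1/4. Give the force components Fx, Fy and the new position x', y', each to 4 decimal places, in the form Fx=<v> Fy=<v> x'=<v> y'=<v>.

Fx=-13.7500 Fy=-10.3195 x'=-1.4375 y'=-0.5799

F_att = 5/4·(g−p) = 5/4·(-11,-8) = (-13.7500,-10.0000)
o1: d²=100 > ρ²=44 → inactive
o2: d²=13 ≤ ρ²=44; F_rep = 9·(2,-3)/13² = (0.1065,-0.1598)
o3: d²=13 ≤ ρ²=44; F_rep = 9·(-2,-3)/13² = (-0.1065,-0.1598)
F = F_att + ΣF_rep = (-13.7500,-10.3195)
p' = p + 1/4·F = (-1.4375,-0.5799)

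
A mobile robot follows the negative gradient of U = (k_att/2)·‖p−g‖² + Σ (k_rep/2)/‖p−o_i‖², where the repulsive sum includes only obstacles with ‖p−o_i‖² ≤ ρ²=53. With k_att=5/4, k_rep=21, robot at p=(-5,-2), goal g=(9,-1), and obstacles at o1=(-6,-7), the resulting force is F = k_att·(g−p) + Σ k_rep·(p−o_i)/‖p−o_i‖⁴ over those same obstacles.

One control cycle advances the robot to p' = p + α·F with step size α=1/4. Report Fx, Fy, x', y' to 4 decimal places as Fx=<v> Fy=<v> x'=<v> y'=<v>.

Fx=17.5311 Fy=1.4053 x'=-0.6172 y'=-1.6487

F_att = 5/4·(g−p) = 5/4·(14,1) = (17.5000,1.2500)
o1: d²=26 ≤ ρ²=53; F_rep = 21·(1,5)/26² = (0.0311,0.1553)
F = F_att + ΣF_rep = (17.5311,1.4053)
p' = p + 1/4·F = (-0.6172,-1.6487)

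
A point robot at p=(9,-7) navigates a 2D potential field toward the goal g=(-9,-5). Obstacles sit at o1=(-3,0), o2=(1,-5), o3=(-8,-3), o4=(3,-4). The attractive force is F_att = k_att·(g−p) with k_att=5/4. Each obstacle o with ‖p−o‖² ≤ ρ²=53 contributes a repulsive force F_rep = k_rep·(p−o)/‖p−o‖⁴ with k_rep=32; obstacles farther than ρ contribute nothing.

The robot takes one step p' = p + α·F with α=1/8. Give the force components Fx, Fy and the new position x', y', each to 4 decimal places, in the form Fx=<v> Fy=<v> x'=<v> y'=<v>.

F_att = 5/4·(g−p) = 5/4·(-18,2) = (-22.5000,2.5000)
o1: d²=193 > ρ²=53 → inactive
o2: d²=68 > ρ²=53 → inactive
o3: d²=305 > ρ²=53 → inactive
o4: d²=45 ≤ ρ²=53; F_rep = 32·(6,-3)/45² = (0.0948,-0.0474)
F = F_att + ΣF_rep = (-22.4052,2.4526)
p' = p + 1/8·F = (6.1994,-6.6934)

Fx=-22.4052 Fy=2.4526 x'=6.1994 y'=-6.6934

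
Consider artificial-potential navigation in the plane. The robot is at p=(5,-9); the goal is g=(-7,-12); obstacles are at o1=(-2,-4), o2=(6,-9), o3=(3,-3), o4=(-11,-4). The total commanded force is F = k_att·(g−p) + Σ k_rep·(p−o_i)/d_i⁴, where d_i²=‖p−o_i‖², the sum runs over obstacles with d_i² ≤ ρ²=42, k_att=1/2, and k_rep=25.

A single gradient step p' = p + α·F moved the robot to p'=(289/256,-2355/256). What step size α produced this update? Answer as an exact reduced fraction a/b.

α = 1/8

F_att = 1/2·(g−p) = 1/2·(-12,-3) = (-6.0000,-1.5000)
o1: d²=74 > ρ²=42 → inactive
o2: d²=1 ≤ ρ²=42; F_rep = 25·(-1,0)/1² = (-25.0000,0.0000)
o3: d²=40 ≤ ρ²=42; F_rep = 25·(2,-6)/40² = (0.0312,-0.0938)
o4: d²=281 > ρ²=42 → inactive
F = F_att + ΣF_rep = (-30.9688,-1.5938)
Δp = p'−p = (-3.8711,-0.1992); α = Δx/Fx = (-991/256) / (-991/32) = 1/8
check: Δy/Fy = (-51/256) / (-51/32) = 1/8 ✓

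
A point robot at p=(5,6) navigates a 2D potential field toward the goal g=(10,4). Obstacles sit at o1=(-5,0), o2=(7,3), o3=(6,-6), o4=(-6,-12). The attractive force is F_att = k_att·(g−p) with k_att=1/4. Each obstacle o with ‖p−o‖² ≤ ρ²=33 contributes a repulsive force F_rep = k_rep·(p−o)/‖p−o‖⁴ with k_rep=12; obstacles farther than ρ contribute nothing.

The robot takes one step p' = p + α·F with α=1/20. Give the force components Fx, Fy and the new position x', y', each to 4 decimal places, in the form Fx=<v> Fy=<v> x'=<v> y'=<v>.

F_att = 1/4·(g−p) = 1/4·(5,-2) = (1.2500,-0.5000)
o1: d²=136 > ρ²=33 → inactive
o2: d²=13 ≤ ρ²=33; F_rep = 12·(-2,3)/13² = (-0.1420,0.2130)
o3: d²=145 > ρ²=33 → inactive
o4: d²=445 > ρ²=33 → inactive
F = F_att + ΣF_rep = (1.1080,-0.2870)
p' = p + 1/20·F = (5.0554,5.9857)

Fx=1.1080 Fy=-0.2870 x'=5.0554 y'=5.9857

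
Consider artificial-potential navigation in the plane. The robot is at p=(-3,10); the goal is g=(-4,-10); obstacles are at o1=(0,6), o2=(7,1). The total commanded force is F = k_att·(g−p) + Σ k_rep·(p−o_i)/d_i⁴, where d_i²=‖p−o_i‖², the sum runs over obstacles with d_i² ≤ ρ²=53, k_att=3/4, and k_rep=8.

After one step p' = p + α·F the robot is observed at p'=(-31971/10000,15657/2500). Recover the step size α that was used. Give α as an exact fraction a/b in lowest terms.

α = 1/4

F_att = 3/4·(g−p) = 3/4·(-1,-20) = (-0.7500,-15.0000)
o1: d²=25 ≤ ρ²=53; F_rep = 8·(-3,4)/25² = (-0.0384,0.0512)
o2: d²=181 > ρ²=53 → inactive
F = F_att + ΣF_rep = (-0.7884,-14.9488)
Δp = p'−p = (-0.1971,-3.7372); α = Δx/Fx = (-1971/10000) / (-1971/2500) = 1/4
check: Δy/Fy = (-9343/2500) / (-9343/625) = 1/4 ✓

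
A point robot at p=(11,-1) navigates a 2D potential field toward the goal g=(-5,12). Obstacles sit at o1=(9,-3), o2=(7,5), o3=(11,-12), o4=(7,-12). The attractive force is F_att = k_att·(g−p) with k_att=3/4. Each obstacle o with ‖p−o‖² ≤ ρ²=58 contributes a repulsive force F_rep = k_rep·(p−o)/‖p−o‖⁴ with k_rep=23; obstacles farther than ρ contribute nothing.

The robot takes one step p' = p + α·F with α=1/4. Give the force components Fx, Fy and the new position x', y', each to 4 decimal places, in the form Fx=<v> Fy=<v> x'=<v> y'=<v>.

F_att = 3/4·(g−p) = 3/4·(-16,13) = (-12.0000,9.7500)
o1: d²=8 ≤ ρ²=58; F_rep = 23·(2,2)/8² = (0.7188,0.7188)
o2: d²=52 ≤ ρ²=58; F_rep = 23·(4,-6)/52² = (0.0340,-0.0510)
o3: d²=121 > ρ²=58 → inactive
o4: d²=137 > ρ²=58 → inactive
F = F_att + ΣF_rep = (-11.2472,10.4177)
p' = p + 1/4·F = (8.1882,1.6044)

Fx=-11.2472 Fy=10.4177 x'=8.1882 y'=1.6044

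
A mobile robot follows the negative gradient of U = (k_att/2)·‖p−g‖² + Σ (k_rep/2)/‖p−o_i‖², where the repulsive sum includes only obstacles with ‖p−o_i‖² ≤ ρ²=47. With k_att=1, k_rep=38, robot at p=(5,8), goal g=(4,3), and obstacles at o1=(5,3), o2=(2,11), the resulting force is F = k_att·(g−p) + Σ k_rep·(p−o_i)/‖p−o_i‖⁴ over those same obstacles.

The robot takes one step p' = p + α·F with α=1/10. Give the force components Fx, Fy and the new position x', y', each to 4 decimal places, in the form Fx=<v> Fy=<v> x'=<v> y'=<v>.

F_att = 1·(g−p) = 1·(-1,-5) = (-1.0000,-5.0000)
o1: d²=25 ≤ ρ²=47; F_rep = 38·(0,5)/25² = (0.0000,0.3040)
o2: d²=18 ≤ ρ²=47; F_rep = 38·(3,-3)/18² = (0.3519,-0.3519)
F = F_att + ΣF_rep = (-0.6481,-5.0479)
p' = p + 1/10·F = (4.9352,7.4952)

Fx=-0.6481 Fy=-5.0479 x'=4.9352 y'=7.4952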